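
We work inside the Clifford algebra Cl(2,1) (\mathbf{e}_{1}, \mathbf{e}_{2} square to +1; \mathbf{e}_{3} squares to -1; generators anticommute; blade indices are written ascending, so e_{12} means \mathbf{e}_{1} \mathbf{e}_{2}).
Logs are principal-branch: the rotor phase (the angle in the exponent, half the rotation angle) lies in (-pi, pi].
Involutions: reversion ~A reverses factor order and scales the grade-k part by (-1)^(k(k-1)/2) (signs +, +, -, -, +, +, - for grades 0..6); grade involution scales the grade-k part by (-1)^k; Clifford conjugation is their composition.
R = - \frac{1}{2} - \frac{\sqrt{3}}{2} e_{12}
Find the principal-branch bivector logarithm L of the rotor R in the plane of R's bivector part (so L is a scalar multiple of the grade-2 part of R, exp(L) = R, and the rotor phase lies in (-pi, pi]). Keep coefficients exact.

The scalar part of R is - \frac{1}{2}, which pins the rotor phase on the principal branch; dividing the bivector part by the sine of that phase recovers the unit plane, and L is the phase times that plane.
Concretely: cos(phase) = - \frac{1}{2} gives phase = ±\frac{2 \pi}{3}, and since phase/sin(phase) is even the sign is immaterial: L = (phase/sin(phase)) * <R>_2 = (\frac{4 \sqrt{3} \pi}{9}) * <R>_2.
Answer: - \frac{2 \pi}{3} e_{12}


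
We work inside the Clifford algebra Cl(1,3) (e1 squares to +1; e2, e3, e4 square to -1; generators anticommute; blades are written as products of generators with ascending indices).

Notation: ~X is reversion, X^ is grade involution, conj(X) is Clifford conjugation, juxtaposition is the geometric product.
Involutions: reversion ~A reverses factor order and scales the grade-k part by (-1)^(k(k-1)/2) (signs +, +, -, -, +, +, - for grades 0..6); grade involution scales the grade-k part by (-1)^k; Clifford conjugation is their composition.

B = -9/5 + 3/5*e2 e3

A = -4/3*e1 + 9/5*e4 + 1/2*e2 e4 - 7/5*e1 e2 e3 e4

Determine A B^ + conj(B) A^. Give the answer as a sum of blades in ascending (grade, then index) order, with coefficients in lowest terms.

first term: 12/5*e1 - 81/25*e4 + 21/25*e1 e4 - 9/10*e2 e4 - 3/10*e3 e4 - 4/5*e1 e2 e3 + 27/25*e2 e3 e4 + 63/25*e1 e2 e3 e4
second term: -12/5*e1 + 81/25*e4 - 21/25*e1 e4 - 9/10*e2 e4 - 3/10*e3 e4 - 4/5*e1 e2 e3 + 27/25*e2 e3 e4 + 63/25*e1 e2 e3 e4
Answer: -9/5*e2 e4 - 3/5*e3 e4 - 8/5*e1 e2 e3 + 54/25*e2 e3 e4 + 126/25*e1 e2 e3 e4


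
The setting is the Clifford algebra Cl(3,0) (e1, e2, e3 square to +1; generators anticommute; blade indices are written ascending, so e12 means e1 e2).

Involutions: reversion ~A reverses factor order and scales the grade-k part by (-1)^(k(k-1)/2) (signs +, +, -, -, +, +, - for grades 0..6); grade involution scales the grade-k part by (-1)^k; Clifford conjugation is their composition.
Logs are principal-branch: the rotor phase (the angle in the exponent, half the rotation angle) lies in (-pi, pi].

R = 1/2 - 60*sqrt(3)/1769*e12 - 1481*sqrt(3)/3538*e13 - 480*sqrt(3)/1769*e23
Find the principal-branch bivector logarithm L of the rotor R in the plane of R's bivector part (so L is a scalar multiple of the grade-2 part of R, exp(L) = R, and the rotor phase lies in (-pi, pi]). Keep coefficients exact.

The scalar part of R is 1/2, so the principal-branch rotor phase is pinned; divide the bivector part by its sine to get the unit plane — L is the phase times that plane.
Concretely: cos(phase) = 1/2 gives phase = ±pi/3, and since phase/sin(phase) is even the sign is immaterial: L = (phase/sin(phase)) * <R>_2 = (2*sqrt(3)*pi/9) * <R>_2.
Answer: -40*pi/1769*e12 - 1481*pi/5307*e13 - 320*pi/1769*e23


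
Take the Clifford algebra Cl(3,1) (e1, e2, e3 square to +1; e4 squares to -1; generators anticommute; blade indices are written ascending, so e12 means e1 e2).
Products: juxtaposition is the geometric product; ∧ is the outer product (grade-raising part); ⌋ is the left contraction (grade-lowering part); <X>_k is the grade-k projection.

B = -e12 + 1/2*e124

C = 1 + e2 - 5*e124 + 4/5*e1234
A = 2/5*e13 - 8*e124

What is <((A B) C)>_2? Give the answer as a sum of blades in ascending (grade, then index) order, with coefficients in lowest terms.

step 1: -4 - 8*e4 - 2/5*e23 + 1/5*e234
step 2: -4 - 4/25*e1 - 4*e2 + 2/5*e3 - 8*e4 - 40*e12 - e13 + 8/25*e14 - 2/5*e23 + 8*e24 + 1/5*e34 - 32/5*e123 + 20*e124 - 2*e134 + 1/5*e234 - 16/5*e1234
step 3: -40*e12 - e13 + 8/25*e14 - 2/5*e23 + 8*e24 + 1/5*e34
Answer: -40*e12 - e13 + 8/25*e14 - 2/5*e23 + 8*e24 + 1/5*e34


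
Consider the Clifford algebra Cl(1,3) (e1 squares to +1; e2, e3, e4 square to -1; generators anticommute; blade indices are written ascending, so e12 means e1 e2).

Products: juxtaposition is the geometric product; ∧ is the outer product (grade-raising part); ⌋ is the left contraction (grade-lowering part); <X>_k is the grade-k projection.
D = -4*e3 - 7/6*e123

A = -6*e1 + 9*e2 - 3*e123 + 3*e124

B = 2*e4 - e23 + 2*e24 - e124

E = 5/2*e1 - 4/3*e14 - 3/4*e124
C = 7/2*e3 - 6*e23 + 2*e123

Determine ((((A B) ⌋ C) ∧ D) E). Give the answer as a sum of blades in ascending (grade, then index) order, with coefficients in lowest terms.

step 1: 3 - 9*e1 + 9*e3 - 18*e4 - 6*e12 - 21*e14 + 24*e24 + 3*e34 + 6*e123 - 12*e124 - 3*e134 - 6*e1234
step 2: -87/2 - 54*e2 - 3/2*e3 - 18*e12 - 36*e23 + 6*e123
step 3: 174*e3 + 216*e23 + 491/4*e123
step 4: -435*e13 + 2455/8*e23 - 1473/16*e34 + 540*e123 + 70*e134 - 491/3*e234 - 837/2*e1234
Answer: -435*e13 + 2455/8*e23 - 1473/16*e34 + 540*e123 + 70*e134 - 491/3*e234 - 837/2*e1234


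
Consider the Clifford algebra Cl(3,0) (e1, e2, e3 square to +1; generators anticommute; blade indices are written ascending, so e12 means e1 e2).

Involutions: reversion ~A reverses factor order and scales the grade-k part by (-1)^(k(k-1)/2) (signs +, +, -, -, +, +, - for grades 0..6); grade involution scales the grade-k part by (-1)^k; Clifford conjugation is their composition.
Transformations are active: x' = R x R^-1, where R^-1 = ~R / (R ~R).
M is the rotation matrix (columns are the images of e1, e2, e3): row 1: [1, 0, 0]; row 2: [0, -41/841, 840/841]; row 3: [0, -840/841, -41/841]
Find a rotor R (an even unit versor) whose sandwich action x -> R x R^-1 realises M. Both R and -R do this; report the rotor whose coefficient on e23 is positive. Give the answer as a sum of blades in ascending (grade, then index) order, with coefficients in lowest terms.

Method: write R = a + b12*e12 + b13*e13 + b23*e23 with a^2 + b12^2 + b13^2 + b23^2 = 1 (so R^-1 = ~R). Expanding the columns R e_j ~R gives tr M = 4a^2 - 1 and, from the antisymmetric part, M21 - M12 = -4a*b12, M13 - M31 = 4a*b13, M32 - M23 = -4a*b23.
Here tr M = 759/841, so a^2 = (1 + tr M)/4 = 400/841 and a = ±20/29. Taking a = 20/29: M21 - M12 = 0, M13 - M31 = 0, M32 - M23 = -1680/841, giving b12 = 0, b13 = 0, b23 = 21/29, i.e. R = 20/29 + 21/29*e23.
Its e23 coefficient is already positive.
Answer: 20/29 + 21/29*e23. Note: both R and -R realise this M (trace 759/841); the covering map identifies them, and the e23-coefficient sign is the tie-breaker.


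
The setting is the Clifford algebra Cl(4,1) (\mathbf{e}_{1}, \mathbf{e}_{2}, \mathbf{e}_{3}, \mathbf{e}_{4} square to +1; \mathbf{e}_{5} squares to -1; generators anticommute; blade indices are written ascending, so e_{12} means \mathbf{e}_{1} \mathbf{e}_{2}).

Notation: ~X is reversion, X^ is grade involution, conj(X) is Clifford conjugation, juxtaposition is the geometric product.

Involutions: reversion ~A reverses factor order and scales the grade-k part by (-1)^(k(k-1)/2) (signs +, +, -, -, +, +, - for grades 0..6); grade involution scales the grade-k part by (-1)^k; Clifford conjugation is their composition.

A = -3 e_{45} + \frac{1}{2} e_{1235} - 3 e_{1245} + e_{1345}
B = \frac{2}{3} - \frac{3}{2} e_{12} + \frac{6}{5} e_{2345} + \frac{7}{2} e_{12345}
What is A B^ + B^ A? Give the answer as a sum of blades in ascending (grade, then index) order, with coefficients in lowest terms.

first term: -\frac{7}{2} e_{2} - \frac{21}{2} e_{3} - \frac{7}{4} e_{4} - \frac{6}{5} e_{12} - \frac{18}{5} e_{13} - \frac{3}{5} e_{14} - \frac{18}{5} e_{23} + \frac{3}{4} e_{35} - \frac{13}{2} e_{45} + \frac{21}{2} e_{123} + \frac{1}{3} e_{1235} + \frac{5}{2} e_{1245} + \frac{2}{3} e_{1345} - \frac{3}{2} e_{2345}
second term: -\frac{7}{2} e_{2} - \frac{21}{2} e_{3} - \frac{7}{4} e_{4} + \frac{6}{5} e_{12} + \frac{18}{5} e_{13} + \frac{3}{5} e_{14} - \frac{18}{5} e_{23} + \frac{3}{4} e_{35} - \frac{13}{2} e_{45} + \frac{21}{2} e_{123} + \frac{1}{3} e_{1235} + \frac{5}{2} e_{1245} + \frac{2}{3} e_{1345} + \frac{3}{2} e_{2345}
Answer: -7 e_{2} - 21 e_{3} - \frac{7}{2} e_{4} - \frac{36}{5} e_{23} + \frac{3}{2} e_{35} - 13 e_{45} + 21 e_{123} + \frac{2}{3} e_{1235} + 5 e_{1245} + \frac{4}{3} e_{1345}


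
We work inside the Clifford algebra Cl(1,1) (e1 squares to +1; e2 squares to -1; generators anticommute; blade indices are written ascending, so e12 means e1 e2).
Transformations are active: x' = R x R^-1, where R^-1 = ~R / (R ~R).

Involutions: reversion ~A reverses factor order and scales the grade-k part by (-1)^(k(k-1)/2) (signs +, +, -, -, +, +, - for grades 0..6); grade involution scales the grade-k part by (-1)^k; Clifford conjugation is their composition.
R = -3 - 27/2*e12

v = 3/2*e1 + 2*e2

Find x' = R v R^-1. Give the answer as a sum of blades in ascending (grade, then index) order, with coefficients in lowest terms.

~R = -3 + 27/2*e12, and R ~R = -693/4, so R^-1 = ~R / (-693/4).
R v = 45/2*e1 + 57/4*e2
Answer: -111/154*e1 - 116/77*e2


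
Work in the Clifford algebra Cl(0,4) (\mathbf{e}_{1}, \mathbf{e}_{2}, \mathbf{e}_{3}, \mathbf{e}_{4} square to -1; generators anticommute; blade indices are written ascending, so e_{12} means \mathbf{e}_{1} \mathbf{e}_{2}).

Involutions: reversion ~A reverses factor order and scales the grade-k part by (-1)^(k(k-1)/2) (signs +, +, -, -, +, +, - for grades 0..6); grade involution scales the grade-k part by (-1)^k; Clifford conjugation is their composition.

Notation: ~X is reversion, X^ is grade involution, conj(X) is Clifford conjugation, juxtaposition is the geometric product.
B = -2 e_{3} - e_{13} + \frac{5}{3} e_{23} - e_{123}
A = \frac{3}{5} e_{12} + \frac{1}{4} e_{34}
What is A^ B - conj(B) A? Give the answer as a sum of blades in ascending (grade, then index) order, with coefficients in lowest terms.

first term: \frac{3}{5} e_{3} - \frac{1}{2} e_{4} - e_{13} - \frac{1}{4} e_{14} - \frac{3}{5} e_{23} + \frac{5}{12} e_{24} - \frac{6}{5} e_{123} - \frac{1}{4} e_{124}
second term: \frac{3}{5} e_{3} - \frac{1}{2} e_{4} - e_{13} - \frac{1}{4} e_{14} - \frac{3}{5} e_{23} + \frac{5}{12} e_{24} + \frac{6}{5} e_{123} + \frac{1}{4} e_{124}
Answer: -\frac{12}{5} e_{123} - \frac{1}{2} e_{124}


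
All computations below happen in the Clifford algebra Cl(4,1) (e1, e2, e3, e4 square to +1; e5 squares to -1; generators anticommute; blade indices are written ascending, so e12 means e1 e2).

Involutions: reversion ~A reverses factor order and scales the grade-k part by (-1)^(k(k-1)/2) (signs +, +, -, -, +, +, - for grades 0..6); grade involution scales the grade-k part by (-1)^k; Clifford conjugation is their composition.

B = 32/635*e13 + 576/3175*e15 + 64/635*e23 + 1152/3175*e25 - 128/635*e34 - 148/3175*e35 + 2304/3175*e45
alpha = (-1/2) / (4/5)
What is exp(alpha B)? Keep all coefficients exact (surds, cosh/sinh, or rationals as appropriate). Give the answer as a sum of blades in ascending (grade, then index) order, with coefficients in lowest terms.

B^2 term by term: the squares give (32/635)^2*(e13)^2 + (576/3175)^2*(e15)^2 + (64/635)^2*(e23)^2 + (1152/3175)^2*(e25)^2 + (-128/635)^2*(e34)^2 + (-148/3175)^2*(e35)^2 + (2304/3175)^2*(e45)^2 = 1024/403225*(-1) + 331776/10080625*(+1) + 4096/403225*(-1) + 1327104/10080625*(+1) + 16384/403225*(-1) + 21904/10080625*(+1) + 5308416/10080625*(+1) = 16/25 (each basis 2-blade squares to minus the product of its generators' squares); cross terms between blades sharing an index anticommute and cancel; the commuting (index-disjoint) pairs give grade-4 terms 2*c*c'*(blade product), which cancel blade by blade — e1235: -73728/2016125 + 73728/2016125 = 0; e1345: 147456/2016125 - 147456/2016125 = 0; e2345: 294912/2016125 - 294912/2016125 = 0 — confirming B is simple. So B^2 = 16/25.
B^2 = 16/25 — a positive square means the series sums to a boost: l = 4/5, alpha*l = -1/2, so exp(alpha B) = cosh(-1/2) + (sinh(-1/2)/(4/5))*B = cosh(1/2) + (-5*sinh(1/2)/4)*B.
Answer: cosh(1/2) - 8*sinh(1/2)/127*e13 - 144*sinh(1/2)/635*e15 - 16*sinh(1/2)/127*e23 - 288*sinh(1/2)/635*e25 + 32*sinh(1/2)/127*e34 + 37*sinh(1/2)/635*e35 - 576*sinh(1/2)/635*e45


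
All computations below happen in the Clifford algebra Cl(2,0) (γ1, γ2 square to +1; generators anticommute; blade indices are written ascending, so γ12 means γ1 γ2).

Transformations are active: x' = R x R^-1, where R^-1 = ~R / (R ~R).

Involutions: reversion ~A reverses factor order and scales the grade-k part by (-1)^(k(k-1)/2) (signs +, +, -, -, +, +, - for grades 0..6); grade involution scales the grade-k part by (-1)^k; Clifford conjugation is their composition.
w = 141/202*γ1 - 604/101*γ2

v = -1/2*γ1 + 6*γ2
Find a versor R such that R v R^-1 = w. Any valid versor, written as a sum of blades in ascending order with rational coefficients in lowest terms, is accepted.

Key observation: q(v) = q(w) = 145/4 (sandwiches preserve the norm), so R = v + w = 20/101*γ1 + 2/101*γ2 works whenever it is invertible — the component of v along it is kept and (v - w)/2 reverses, sending v to w.
Answer: 20/101*γ1 + 2/101*γ2


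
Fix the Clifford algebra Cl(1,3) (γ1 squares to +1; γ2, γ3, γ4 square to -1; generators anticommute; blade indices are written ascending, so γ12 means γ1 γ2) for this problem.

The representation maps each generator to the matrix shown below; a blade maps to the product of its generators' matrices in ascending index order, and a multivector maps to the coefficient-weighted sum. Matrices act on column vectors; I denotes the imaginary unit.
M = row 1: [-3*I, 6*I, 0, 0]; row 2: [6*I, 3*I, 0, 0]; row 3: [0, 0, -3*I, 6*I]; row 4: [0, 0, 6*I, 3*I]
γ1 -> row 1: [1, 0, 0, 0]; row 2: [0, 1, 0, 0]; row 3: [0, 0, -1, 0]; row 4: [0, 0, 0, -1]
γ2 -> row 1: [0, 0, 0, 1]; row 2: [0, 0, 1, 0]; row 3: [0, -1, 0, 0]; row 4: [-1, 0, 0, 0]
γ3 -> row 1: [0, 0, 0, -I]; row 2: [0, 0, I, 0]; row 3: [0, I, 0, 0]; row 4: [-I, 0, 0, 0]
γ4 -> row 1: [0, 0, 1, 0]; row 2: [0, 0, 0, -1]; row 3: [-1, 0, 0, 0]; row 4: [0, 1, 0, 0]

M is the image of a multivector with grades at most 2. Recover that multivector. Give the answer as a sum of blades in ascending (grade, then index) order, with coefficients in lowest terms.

Method: the blade images are trace-orthogonal — tr(rho(e_A) rho(e_B)^-1) = 4 if A = B and 0 otherwise — and rho(e_A)^-1 = (e_A)^2 * rho(e_A) with (e_A)^2 = +1 or -1, so the coefficient of e_A in the preimage is (e_A)^2 * tr(M rho(e_A))/4.
Nonzero projections over blades of grade <= 2: γ23: (γ23)^2 = -1, tr(M rho(γ23)) = -12, coefficient 3; γ34: (γ34)^2 = -1, tr(M rho(γ34)) = 24, coefficient -6. Every other blade of grade <= 2 projects to 0.
Answer: 3*γ23 - 6*γ34


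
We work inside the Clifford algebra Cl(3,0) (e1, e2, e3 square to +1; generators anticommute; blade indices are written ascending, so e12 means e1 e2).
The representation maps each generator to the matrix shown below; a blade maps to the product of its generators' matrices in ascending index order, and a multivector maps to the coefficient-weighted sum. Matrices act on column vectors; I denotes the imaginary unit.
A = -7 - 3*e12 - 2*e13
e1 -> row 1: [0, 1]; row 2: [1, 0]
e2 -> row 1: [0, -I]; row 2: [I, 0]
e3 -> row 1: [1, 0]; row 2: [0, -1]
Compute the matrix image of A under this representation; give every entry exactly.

Bivector images (products of the table entries): rho(e12) = rho(e1)rho(e2) = row 1: [I, 0]; row 2: [0, -I]; rho(e13) = rho(e1)rho(e3) = row 1: [0, -1]; row 2: [1, 0].
M = (-7)*1 + (-3)*rho(e12) + (-2)*rho(e13), summed entrywise (1 is the identity matrix):
Answer: row 1: [-7 - 3*I, 2]; row 2: [-2, -7 + 3*I]


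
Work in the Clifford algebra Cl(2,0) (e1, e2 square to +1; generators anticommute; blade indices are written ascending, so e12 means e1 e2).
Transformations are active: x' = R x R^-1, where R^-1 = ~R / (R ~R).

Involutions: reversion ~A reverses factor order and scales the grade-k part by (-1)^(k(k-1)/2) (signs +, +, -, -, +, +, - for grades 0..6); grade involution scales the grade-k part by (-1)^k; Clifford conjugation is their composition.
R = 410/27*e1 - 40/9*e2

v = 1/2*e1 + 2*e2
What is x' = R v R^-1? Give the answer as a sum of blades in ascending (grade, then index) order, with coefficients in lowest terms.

~R = 410/27*e1 - 40/9*e2, and R ~R = 182500/729, so R^-1 = ~R / (182500/729).
R v = -35/27 + 880/27*e12
Answer: -2399/3650*e1 - 3566/1825*e2


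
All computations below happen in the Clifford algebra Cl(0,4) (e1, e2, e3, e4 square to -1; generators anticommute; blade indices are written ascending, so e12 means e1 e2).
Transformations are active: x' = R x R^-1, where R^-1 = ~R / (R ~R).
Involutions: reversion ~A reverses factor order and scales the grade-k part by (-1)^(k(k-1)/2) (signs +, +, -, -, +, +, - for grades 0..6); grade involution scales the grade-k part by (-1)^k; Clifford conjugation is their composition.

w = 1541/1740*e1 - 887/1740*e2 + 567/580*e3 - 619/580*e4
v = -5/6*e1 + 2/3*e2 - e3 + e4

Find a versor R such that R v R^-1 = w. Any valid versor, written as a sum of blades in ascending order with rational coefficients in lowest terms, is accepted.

Why this works: both vectors square to -113/36, so q(v) = q(w) and R = v + w = 91/1740*e1 + 91/580*e2 - 13/580*e3 - 39/580*e4 carries v to w — its own direction survives, the complement (v - w)/2 flips.
Answer: 91/1740*e1 + 91/580*e2 - 13/580*e3 - 39/580*e4


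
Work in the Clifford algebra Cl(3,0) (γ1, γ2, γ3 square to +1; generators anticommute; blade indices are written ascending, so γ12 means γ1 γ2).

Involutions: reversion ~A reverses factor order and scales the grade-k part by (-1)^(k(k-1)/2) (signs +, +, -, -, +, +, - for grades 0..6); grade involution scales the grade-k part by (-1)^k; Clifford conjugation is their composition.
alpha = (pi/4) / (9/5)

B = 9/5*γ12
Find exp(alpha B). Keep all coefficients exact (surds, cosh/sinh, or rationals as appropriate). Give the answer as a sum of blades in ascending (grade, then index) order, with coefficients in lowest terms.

B^2 = (9/5)^2*(γ12)^2 = 81/25*(-1) = -81/25 (a basis 2-blade squares to minus the product of its generators' squares).
B^2 = -81/25 — since the square is negative, the closed form is circular: l = 9/5, alpha*l = pi/4, so exp(alpha B) = cos(pi/4) + (sin(pi/4)/(9/5))*B = sqrt(2)/2 + (5*sqrt(2)/18)*B.
Answer: sqrt(2)/2 + sqrt(2)/2*γ12


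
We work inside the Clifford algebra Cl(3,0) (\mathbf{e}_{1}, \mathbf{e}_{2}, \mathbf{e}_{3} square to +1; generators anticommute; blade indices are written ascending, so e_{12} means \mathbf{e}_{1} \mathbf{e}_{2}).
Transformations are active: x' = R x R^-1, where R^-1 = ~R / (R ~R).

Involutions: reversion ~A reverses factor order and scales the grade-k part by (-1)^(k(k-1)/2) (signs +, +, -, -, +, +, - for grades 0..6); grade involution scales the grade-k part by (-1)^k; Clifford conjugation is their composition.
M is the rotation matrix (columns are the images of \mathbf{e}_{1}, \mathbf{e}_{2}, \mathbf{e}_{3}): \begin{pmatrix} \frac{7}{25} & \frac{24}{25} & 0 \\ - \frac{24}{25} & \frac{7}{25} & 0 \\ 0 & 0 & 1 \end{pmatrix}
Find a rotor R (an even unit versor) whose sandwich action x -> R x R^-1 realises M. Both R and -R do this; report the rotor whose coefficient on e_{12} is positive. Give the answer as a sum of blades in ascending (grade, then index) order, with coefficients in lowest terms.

Method: write R = a + b12*e_{12} + b13*e_{13} + b23*e_{23} with a^2 + b12^2 + b13^2 + b23^2 = 1 (so R^-1 = ~R). Expanding the columns R e_j ~R gives tr M = 4a^2 - 1 and, from the antisymmetric part, M21 - M12 = -4a*b12, M13 - M31 = 4a*b13, M32 - M23 = -4a*b23.
Here tr M = \frac{39}{25}, so a^2 = (1 + tr M)/4 = \frac{16}{25} and a = ±\frac{4}{5}. Taking a = \frac{4}{5}: M21 - M12 = -\frac{48}{25}, M13 - M31 = 0, M32 - M23 = 0, giving b12 = \frac{3}{5}, b13 = 0, b23 = 0, i.e. R = \frac{4}{5} + \frac{3}{5} e_{12}.
Its e_{12} coefficient is already positive.
Answer: \frac{4}{5} + \frac{3}{5} e_{12}. Sheet selection: the two-to-one cover makes ±R indistinguishable at the matrix level (trace \frac{39}{25}), so uniqueness comes from the required sign on e_{12}.


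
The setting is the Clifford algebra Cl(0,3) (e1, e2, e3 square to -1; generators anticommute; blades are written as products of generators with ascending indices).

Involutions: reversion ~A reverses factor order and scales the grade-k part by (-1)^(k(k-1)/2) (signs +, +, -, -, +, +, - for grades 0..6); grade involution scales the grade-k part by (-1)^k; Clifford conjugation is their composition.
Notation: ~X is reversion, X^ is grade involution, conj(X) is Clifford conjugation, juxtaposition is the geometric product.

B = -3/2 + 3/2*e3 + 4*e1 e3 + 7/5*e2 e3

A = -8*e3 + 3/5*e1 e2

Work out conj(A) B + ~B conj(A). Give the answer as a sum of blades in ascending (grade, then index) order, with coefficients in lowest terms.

first term: -12 + 32*e1 + 56/5*e2 - 12*e3 + 9/10*e1 e2 + 21/25*e1 e3 - 12/5*e2 e3 - 9/10*e1 e2 e3
second term: -12 + 32*e1 + 56/5*e2 - 12*e3 + 9/10*e1 e2 + 21/25*e1 e3 - 12/5*e2 e3 - 9/10*e1 e2 e3
Answer: -24 + 64*e1 + 112/5*e2 - 24*e3 + 9/5*e1 e2 + 42/25*e1 e3 - 24/5*e2 e3 - 9/5*e1 e2 e3


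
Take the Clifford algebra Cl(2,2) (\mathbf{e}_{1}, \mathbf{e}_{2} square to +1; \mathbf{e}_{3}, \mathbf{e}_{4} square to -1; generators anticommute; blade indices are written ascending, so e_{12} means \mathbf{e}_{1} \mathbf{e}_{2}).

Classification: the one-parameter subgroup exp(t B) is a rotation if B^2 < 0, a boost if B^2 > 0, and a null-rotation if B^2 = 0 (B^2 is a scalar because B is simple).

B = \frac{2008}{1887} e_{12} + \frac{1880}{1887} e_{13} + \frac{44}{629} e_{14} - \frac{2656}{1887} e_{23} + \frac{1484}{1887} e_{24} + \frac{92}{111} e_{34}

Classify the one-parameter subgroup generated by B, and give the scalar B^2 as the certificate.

B^2 term by term: the squares give (\frac{2008}{1887})^2*(e_{12})^2 + (\frac{1880}{1887})^2*(e_{13})^2 + (\frac{44}{629})^2*(e_{14})^2 + (-\frac{2656}{1887})^2*(e_{23})^2 + (\frac{1484}{1887})^2*(e_{24})^2 + (\frac{92}{111})^2*(e_{34})^2 = \frac{4032064}{3560769}*(-1) + \frac{3534400}{3560769}*(+1) + \frac{1936}{395641}*(+1) + \frac{7054336}{3560769}*(+1) + \frac{2202256}{3560769}*(+1) + \frac{8464}{12321}*(-1) = \frac{16}{9} (each basis 2-blade squares to minus the product of its generators' squares); cross terms between blades sharing an index anticommute and cancel; the commuting (index-disjoint) pairs give grade-4 terms 2*c*c'*(blade product), which cancel blade by blade — e_{1234}: \frac{369472}{209457} - \frac{5579840}{3560769} - \frac{233728}{1186923} = 0 — confirming B is simple. So B^2 = \frac{16}{9}.
Answer: boost, certificate B^2 = \frac{16}{9}. Because \frac{16}{9} is invariant under every versor sandwich, the classification follows from its sign alone.


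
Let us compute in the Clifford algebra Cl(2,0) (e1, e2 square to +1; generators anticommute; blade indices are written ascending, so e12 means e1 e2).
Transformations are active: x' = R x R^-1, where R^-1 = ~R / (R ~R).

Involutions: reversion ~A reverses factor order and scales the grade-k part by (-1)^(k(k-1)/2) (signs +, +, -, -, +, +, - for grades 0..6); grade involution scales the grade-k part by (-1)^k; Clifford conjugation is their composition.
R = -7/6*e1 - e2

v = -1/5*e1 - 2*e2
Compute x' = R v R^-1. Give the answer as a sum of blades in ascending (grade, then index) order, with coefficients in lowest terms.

~R = -7/6*e1 - e2, and R ~R = 85/36, so R^-1 = ~R / (85/36).
R v = 67/30 + 32/15*e12
Answer: -853/425*e1 + 46/425*e2


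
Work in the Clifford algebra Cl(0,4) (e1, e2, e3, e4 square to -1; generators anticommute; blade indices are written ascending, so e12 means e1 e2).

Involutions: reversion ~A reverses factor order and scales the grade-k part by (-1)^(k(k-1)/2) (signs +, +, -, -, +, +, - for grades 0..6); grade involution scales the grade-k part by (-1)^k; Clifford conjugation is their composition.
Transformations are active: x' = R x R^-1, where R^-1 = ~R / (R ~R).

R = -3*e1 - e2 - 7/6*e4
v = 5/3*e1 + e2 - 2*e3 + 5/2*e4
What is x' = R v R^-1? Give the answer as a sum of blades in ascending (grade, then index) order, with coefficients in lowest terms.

~R = -3*e1 - e2 - 7/6*e4, and R ~R = -409/36, so R^-1 = ~R / (-409/36).
R v = 107/12 - 4/3*e12 + 6*e13 - 50/9*e14 + 2*e23 - 4/3*e24 - 7/3*e34
Answer: 3733/1227*e1 + 233/409*e2 + 2*e3 - 547/818*e4


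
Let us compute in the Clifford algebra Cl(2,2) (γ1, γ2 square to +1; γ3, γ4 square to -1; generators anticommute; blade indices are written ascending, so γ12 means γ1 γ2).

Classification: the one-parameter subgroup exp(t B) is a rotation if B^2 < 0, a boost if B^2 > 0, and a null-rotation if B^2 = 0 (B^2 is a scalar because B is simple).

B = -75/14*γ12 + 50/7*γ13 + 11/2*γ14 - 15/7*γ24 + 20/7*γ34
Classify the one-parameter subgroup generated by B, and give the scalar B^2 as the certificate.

B^2 term by term: the squares give (-75/14)^2*(γ12)^2 + (50/7)^2*(γ13)^2 + (11/2)^2*(γ14)^2 + (-15/7)^2*(γ24)^2 + (20/7)^2*(γ34)^2 = 5625/196*(-1) + 2500/49*(+1) + 121/4*(+1) + 225/49*(+1) + 400/49*(-1) = 49 (each basis 2-blade squares to minus the product of its generators' squares); cross terms between blades sharing an index anticommute and cancel; the commuting (index-disjoint) pairs give grade-4 terms 2*c*c'*(blade product), which cancel blade by blade — γ1234: -1500/49 + 1500/49 = 0 — confirming B is simple. So B^2 = 49.
Answer: boost, certificate B^2 = 49. Key observation: B^2 = 49 is a conjugation invariant, so its sign decides the class regardless of the surface form of B.


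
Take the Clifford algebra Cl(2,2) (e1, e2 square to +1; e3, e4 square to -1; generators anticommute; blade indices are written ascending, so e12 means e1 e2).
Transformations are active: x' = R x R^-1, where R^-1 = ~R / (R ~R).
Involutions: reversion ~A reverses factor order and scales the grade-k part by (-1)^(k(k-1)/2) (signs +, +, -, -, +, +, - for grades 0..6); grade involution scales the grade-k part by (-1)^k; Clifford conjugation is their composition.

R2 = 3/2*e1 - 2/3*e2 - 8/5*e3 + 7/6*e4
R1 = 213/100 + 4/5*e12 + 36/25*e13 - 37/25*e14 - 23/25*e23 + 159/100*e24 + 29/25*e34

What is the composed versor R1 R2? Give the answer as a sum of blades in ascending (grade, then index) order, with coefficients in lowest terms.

Distribute over the terms of R2 (each basis-blade product reordered to ascending indices, repeated generators contracted through their squares):
R1 (3/2*e1) = 639/200*e1 - 6/5*e2 - 54/25*e3 + 111/50*e4 - 69/50*e123 + 477/200*e124 + 87/50*e134
R1 (-2/3*e2) = -8/15*e1 - 71/50*e2 - 46/75*e3 + 53/50*e4 + 24/25*e123 - 74/75*e124 - 58/75*e234
R1 (-8/5*e3) = 288/125*e1 - 184/125*e2 - 426/125*e3 - 232/125*e4 - 32/25*e123 - 296/125*e134 + 318/125*e234
R1 (7/6*e4) = 259/150*e1 - 371/200*e2 - 203/150*e3 + 497/200*e4 + 14/15*e124 + 42/25*e134 - 161/150*e234
Summing the partial products and collecting blades:
Answer: 20077/3000*e1 - 5947/1000*e2 - 5651/750*e3 + 3909/1000*e4 - 17/10*e123 + 1399/600*e124 + 263/250*e134 + 523/750*e234


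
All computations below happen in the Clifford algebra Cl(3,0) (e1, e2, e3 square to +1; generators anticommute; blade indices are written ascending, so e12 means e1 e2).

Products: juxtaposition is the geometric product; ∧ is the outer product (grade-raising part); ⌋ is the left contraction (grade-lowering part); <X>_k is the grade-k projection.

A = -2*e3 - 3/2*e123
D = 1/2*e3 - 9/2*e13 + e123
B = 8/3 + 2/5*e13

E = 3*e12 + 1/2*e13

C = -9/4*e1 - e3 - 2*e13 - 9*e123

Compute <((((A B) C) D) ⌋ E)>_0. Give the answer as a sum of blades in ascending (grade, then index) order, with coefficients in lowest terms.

step 1: 4/5*e1 - 3/5*e2 - 16/3*e3 - 4*e123
step 2: -487/15 - 32/3*e1 + 8*e2 - 8/5*e3 + 1013/20*e12 - 91/5*e13 + 12/5*e23 - 6/5*e123
step 3: -163/2 - 187/10*e1 - 58/5*e2 - 1133/60*e3 - 13*e12 + 3983/30*e13 + 26551/120*e23 + 3463/120*e123
step 4: -1643/60 + 5309/120*e1 - 561/10*e2 - 187/20*e3 - 489/2*e12 - 163/4*e13
step 5: -1643/60
Answer: -1643/60


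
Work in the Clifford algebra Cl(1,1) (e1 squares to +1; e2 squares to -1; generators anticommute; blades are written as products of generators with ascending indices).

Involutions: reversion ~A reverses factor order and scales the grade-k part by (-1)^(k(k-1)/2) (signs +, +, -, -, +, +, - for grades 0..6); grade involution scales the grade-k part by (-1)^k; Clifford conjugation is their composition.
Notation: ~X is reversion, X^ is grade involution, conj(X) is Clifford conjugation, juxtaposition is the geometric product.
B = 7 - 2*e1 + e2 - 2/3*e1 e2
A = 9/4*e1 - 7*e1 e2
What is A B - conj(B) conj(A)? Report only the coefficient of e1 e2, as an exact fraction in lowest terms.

first term: 1/6 + 91/4*e1 - 31/2*e2 - 187/4*e1 e2
second term: 1/6 - 91/4*e1 + 31/2*e2 + 187/4*e1 e2
Answer: -187/2


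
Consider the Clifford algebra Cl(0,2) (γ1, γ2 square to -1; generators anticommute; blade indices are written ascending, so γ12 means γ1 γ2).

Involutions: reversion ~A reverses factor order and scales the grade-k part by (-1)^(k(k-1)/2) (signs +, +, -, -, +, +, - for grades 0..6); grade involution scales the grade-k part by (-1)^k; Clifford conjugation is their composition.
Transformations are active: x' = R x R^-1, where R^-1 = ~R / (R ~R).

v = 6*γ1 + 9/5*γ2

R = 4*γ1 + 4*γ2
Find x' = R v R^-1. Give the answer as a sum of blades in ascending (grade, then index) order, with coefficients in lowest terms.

~R = 4*γ1 + 4*γ2, and R ~R = -32, so R^-1 = ~R / (-32).
R v = -156/5 - 84/5*γ12
Answer: 9/5*γ1 + 6*γ2


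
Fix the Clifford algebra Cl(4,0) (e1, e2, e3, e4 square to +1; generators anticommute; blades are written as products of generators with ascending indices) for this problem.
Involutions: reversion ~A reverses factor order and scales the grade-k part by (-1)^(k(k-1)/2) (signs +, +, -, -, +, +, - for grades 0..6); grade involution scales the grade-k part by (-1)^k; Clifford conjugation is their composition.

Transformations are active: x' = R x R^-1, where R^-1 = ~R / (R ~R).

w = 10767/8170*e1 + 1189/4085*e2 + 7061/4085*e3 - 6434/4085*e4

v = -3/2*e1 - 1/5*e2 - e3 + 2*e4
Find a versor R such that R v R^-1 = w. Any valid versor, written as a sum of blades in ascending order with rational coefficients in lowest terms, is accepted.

Construction: equal norms (both 729/100) license R = v + w = -744/4085*e1 + 372/4085*e2 + 2976/4085*e3 + 1736/4085*e4 — nothing changes along that direction, while (v - w)/2 changes sign, so v maps onto w.
Answer: -744/4085*e1 + 372/4085*e2 + 2976/4085*e3 + 1736/4085*e4


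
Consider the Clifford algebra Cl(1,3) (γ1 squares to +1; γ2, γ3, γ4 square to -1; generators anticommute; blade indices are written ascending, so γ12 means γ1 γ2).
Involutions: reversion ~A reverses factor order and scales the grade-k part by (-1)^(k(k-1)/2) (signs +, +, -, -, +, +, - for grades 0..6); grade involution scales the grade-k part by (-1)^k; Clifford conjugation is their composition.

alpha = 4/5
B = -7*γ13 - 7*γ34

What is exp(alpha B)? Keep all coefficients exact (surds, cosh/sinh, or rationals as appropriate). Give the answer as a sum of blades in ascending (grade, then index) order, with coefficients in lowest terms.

B^2 term by term: the squares give (-7)^2*(γ13)^2 + (-7)^2*(γ34)^2 = 49*(+1) + 49*(-1) = 0 (each basis 2-blade squares to minus the product of its generators' squares); cross terms between blades sharing an index anticommute and cancel. So B^2 = 0.
B^2 = 0, so the series closes: exp(alpha B) = 1 + alpha B (parabolic case).
Answer: 1 - 28/5*γ13 - 28/5*γ34


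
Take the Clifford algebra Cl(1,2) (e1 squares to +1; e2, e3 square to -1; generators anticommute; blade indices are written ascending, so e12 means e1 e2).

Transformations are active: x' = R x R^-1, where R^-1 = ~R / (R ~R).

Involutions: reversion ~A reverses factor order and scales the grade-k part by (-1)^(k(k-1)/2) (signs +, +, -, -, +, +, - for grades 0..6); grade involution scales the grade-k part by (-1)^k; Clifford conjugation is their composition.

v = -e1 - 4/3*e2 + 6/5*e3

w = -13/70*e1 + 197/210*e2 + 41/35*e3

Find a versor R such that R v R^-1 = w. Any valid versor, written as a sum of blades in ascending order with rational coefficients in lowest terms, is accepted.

Key observation: q(v) = q(w) = -499/225 (sandwiches preserve the norm), so R = v + w = -83/70*e1 - 83/210*e2 + 83/35*e3 works whenever it is invertible — the component of v along it is kept and (v - w)/2 reverses, sending v to w.
Answer: -83/70*e1 - 83/210*e2 + 83/35*e3


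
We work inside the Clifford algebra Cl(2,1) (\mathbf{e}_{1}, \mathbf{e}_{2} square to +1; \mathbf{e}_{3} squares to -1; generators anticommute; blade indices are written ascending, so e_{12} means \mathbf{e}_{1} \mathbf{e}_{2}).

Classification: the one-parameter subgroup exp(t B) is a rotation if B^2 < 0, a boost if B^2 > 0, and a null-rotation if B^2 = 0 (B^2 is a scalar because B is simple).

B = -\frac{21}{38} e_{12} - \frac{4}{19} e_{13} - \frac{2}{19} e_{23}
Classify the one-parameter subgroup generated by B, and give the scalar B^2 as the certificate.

B^2 term by term: the squares give (-\frac{21}{38})^2*(e_{12})^2 + (-\frac{4}{19})^2*(e_{13})^2 + (-\frac{2}{19})^2*(e_{23})^2 = \frac{441}{1444}*(-1) + \frac{16}{361}*(+1) + \frac{4}{361}*(+1) = -\frac{1}{4} (each basis 2-blade squares to minus the product of its generators' squares); cross terms between blades sharing an index anticommute and cancel. So B^2 = -\frac{1}{4}.
Answer: rotation, certificate B^2 = -\frac{1}{4}. The scalar -\frac{1}{4} is the complete invariant here: its sign names the subgroup type.


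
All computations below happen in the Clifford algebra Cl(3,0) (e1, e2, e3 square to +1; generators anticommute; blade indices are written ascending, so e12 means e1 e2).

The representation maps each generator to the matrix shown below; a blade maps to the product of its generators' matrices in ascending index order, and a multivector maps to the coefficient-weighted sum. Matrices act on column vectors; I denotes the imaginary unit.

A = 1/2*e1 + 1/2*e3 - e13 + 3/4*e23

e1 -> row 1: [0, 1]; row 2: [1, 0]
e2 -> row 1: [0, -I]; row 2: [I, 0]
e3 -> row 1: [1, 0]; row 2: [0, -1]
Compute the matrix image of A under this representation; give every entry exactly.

Bivector images (products of the table entries): rho(e13) = rho(e1)rho(e3) = row 1: [0, -1]; row 2: [1, 0]; rho(e23) = rho(e2)rho(e3) = row 1: [0, I]; row 2: [I, 0].
M = (1/2)*rho(e1) + (1/2)*rho(e3) + (-1)*rho(e13) + (3/4)*rho(e23), summed entrywise:
Answer: row 1: [1/2, 3/2 + 3*I/4]; row 2: [-1/2 + 3*I/4, -1/2]


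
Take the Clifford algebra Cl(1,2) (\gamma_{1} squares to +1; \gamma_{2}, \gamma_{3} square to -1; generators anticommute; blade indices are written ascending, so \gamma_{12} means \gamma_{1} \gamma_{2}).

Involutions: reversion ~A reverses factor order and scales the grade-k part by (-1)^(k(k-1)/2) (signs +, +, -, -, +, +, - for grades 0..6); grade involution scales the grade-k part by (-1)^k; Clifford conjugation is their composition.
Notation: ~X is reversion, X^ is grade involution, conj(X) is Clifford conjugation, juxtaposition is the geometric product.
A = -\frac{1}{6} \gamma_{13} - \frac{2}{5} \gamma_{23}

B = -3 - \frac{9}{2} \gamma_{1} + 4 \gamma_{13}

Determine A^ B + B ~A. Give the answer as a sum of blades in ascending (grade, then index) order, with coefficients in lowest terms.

first term: -\frac{2}{3} - \frac{3}{4} \gamma_{3} + \frac{8}{5} \gamma_{12} + \frac{1}{2} \gamma_{13} + \frac{6}{5} \gamma_{23} + \frac{9}{5} \gamma_{123}
second term: \frac{2}{3} - \frac{3}{4} \gamma_{3} + \frac{8}{5} \gamma_{12} - \frac{1}{2} \gamma_{13} - \frac{6}{5} \gamma_{23} - \frac{9}{5} \gamma_{123}
Answer: -\frac{3}{2} \gamma_{3} + \frac{16}{5} \gamma_{12}


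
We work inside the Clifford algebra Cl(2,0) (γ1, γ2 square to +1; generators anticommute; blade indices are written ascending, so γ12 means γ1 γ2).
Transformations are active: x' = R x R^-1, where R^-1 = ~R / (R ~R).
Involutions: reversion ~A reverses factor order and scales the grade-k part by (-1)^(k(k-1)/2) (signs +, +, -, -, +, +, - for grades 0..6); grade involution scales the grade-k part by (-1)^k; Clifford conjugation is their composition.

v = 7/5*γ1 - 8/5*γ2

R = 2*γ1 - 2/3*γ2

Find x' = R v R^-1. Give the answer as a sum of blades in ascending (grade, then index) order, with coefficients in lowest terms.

~R = 2*γ1 - 2/3*γ2, and R ~R = 40/9, so R^-1 = ~R / (40/9).
R v = 58/15 - 34/15*γ12
Answer: 52/25*γ1 + 11/25*γ2


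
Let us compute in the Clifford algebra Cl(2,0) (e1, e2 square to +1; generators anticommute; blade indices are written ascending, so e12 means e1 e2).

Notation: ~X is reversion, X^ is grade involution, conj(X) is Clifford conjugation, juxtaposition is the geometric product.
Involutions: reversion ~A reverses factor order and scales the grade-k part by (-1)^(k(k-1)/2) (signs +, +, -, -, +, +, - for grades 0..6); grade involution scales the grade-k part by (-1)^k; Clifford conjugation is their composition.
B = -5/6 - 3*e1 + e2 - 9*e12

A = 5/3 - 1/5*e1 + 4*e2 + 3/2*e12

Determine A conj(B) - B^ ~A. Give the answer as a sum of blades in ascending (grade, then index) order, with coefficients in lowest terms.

first term: -877/45 - 97/3*e1 - 113/10*e2 + 39/20*e12
second term: -877/45 - 97/3*e1 - 113/10*e2 - 39/20*e12
Answer: 39/10*e12


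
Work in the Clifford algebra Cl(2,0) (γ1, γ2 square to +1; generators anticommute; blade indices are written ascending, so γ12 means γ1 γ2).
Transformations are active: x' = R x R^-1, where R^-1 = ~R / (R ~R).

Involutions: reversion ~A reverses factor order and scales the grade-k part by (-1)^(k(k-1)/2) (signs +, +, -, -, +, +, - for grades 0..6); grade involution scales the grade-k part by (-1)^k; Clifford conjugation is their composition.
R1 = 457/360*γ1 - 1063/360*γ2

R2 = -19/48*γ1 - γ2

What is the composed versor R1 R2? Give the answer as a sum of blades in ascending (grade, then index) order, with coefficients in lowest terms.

Distribute over the terms of R1 (each basis-blade product reordered to ascending indices, repeated generators contracted through their squares):
(457/360*γ1) R2 = -8683/17280 - 457/360*γ12
(-1063/360*γ2) R2 = 1063/360 - 20197/17280*γ12
Summing the partial products and collecting blades:
Answer: 42341/17280 - 42133/17280*γ12


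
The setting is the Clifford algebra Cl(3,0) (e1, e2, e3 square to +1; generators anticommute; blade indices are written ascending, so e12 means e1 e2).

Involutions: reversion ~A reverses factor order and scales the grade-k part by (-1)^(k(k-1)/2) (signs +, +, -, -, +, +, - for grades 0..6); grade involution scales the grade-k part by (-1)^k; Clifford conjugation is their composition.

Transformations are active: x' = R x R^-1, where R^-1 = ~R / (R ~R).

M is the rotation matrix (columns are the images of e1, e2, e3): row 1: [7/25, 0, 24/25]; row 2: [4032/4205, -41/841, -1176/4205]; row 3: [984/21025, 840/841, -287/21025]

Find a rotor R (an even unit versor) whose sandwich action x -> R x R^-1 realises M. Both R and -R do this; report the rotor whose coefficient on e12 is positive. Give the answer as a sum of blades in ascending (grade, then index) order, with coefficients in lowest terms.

Method: write R = a + b12*e12 + b13*e13 + b23*e23 with a^2 + b12^2 + b13^2 + b23^2 = 1 (so R^-1 = ~R). Expanding the columns R e_j ~R gives tr M = 4a^2 - 1 and, from the antisymmetric part, M21 - M12 = -4a*b12, M13 - M31 = 4a*b13, M32 - M23 = -4a*b23.
Here tr M = 183/841, so a^2 = (1 + tr M)/4 = 256/841 and a = ±16/29. Taking a = 16/29: M21 - M12 = 4032/4205, M13 - M31 = 768/841, M32 - M23 = 5376/4205, giving b12 = -63/145, b13 = 12/29, b23 = -84/145, i.e. R = 16/29 - 63/145*e12 + 12/29*e13 - 84/145*e23.
Its e12 coefficient is negative, so report the other preimage -R.
Answer: -16/29 + 63/145*e12 - 12/29*e13 + 84/145*e23. Uniqueness: Spin(3) -> SO(3) maps R and -R to the same rotation of trace 183/841; fixing the sign of the e12 coefficient removes the ambiguity.
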